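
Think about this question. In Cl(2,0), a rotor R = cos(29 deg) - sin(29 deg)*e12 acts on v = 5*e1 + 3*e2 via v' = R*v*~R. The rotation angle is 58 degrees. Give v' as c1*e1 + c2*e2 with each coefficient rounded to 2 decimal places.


Rotor R = cos(29deg) - sin(29deg)*e12
Rotation angle theta = 2 * 29 = 58 degrees
v' = R*v*~R rotates v by theta.
cos(58deg) = 0.5299, sin(58deg) = 0.8480
v'_1 = 5*cos(58deg) - 3*sin(58deg)
= 5*0.5299 - 3*0.8480
= 0.11
v'_2 = 5*sin(58deg) + 3*cos(58deg)
= 5*0.8480 + 3*0.5299
= 5.83
v' = 0.11*e1 + 5.83*e2


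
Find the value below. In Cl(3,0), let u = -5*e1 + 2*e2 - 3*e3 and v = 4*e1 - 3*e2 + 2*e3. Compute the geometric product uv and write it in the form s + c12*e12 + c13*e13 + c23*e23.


In Cl(3,0): e_i^2 = 1, e_ie_j = -e_je_i for i != j.
Scalar part = u . v = (-5)*4 + 2*(-3) + (-3)*2
= -20 + (-6) + (-6) = -32
e12 coeff = (-5)*(-3) - 2*4 = 15 - 8 = 7
e13 coeff = (-5)*2 - (-3)*4 = -10 - (-12) = 2
e23 coeff = 2*2 - (-3)*(-3) = 4 - 9 = -5
uv = -32 + 7*e12 + 2*e13 - 5*e23


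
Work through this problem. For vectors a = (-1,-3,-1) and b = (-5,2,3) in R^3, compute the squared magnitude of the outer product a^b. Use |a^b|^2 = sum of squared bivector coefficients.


a wedge b = (a1*b2 - a2*b1)*e12 + (a1*b3 - a3*b1)*e13 + (a2*b3 - a3*b2)*e23
e12 coeff: (-1)*2 - (-3)*(-5) = -2 - 15 = -17
e13 coeff: (-1)*3 - (-1)*(-5) = -3 - 5 = -8
e23 coeff: (-3)*3 - (-1)*2 = -9 - (-2) = -7
|a wedge b|^2 = (-17)^2 + (-8)^2 + (-7)^2
= 289 + 64 + 49
= 402


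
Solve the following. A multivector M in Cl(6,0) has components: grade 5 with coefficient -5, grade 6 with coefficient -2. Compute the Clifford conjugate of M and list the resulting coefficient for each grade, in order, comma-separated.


Clifford conjugate sign for grade k: (-1)^(k(k+1)/2)
Grade 5: (-1)^(5*6/2) = (-1)^15 = -1, coeff -5 -> 5
Grade 6: (-1)^(6*7/2) = (-1)^21 = -1, coeff -2 -> 2
Conjugated coefficients: 5, 2


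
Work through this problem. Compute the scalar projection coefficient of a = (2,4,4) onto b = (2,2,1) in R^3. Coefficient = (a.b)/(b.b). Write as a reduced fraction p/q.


Projection coefficient = (a . b) / (b . b)
a . b = 2*2 + 4*2 + 4*1
= 4 + 8 + 4 = 16
b . b = 2^2 + 2^2 + 1^2
= 4 + 4 + 1 = 9
Coefficient = 16/9
In lowest terms: 16/9


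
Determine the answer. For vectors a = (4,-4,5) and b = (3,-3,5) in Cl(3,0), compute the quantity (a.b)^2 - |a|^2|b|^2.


a . b = 4*3 + (-4)*(-3) + 5*5
= 12 + 12 + 25 = 49
|a|^2 = 4^2 + (-4)^2 + 5^2 = 57
|b|^2 = 3^2 + (-3)^2 + 5^2 = 43
(a.b)^2 = 49^2 = 2401
|a|^2 * |b|^2 = 57 * 43 = 2451
Result = 2401 - 2451 = -50


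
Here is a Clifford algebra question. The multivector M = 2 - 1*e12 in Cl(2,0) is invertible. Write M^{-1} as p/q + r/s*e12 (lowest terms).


M = 2 - 1*e12, where e12^2 = -1.
Since M commutes with its reverse ~M = a - b*e12, M * ~M = a^2 - b^2*e12^2 = a^2 + b^2.
So M^{-1} = ~M / (a^2 + b^2) = (a - b*e12)/(a^2 + b^2).
a^2 + b^2 = 4 + 1 = 5
Scalar part = 2/5 = 2/5
Bivector coeff = 1/5 = 1/5
M^{-1} = 2/5 + 1/5*e12


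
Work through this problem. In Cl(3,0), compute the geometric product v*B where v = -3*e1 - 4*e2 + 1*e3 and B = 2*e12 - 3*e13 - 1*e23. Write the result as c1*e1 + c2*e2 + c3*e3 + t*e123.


vB has grade-1 (vector) and grade-3 (trivector) parts: vB = (v _| B) + (v ^ B).
Vector part <vB>_1:
  e1: -v2*b12 - v3*b13 = -(-4)*(2) - (1)*(-3) = 11
  e2: v1*b12 - v3*b23 = (-3)*(2) - (1)*(-1) = -5
  e3: v1*b13 + v2*b23 = (-3)*(-3) + (-4)*(-1) = 13
Trivector part <vB>_3:
  e123: v1*b23 - v2*b13 + v3*b12 = (-3)*(-1) - (-4)*(-3) + (1)*(2) = -7
vB = 11*e1 - 5*e2 + 13*e3 - 7*e123


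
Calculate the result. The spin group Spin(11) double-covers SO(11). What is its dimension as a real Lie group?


Spin(n) double-covers SO(n); both have Lie algebra so(n) of dimension n(n-1)/2.
n = 11
n(n-1) = 11 * 10 = 110
dim Spin(11) = 110/2 = 55


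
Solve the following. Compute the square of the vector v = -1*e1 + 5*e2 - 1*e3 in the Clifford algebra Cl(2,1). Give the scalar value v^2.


v^2 = sum of c_i^2 * e_i^2
Positive signature terms (e_i^2 = +1): (-1)^2 + 5^2 = 26
Negative signature terms (e_j^2 = -1): (-1)^2 = 1
v^2 = 26 - 1 = 25


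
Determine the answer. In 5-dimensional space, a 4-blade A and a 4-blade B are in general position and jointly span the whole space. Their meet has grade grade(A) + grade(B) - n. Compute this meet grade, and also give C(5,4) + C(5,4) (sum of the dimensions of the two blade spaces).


Meet grade = grade(A) + grade(B) - n
= 4 + 4 - 5 = 3
C(5,4) = 5
C(5,4) = 5
dim_A + dim_B = 5 + 5 = 10


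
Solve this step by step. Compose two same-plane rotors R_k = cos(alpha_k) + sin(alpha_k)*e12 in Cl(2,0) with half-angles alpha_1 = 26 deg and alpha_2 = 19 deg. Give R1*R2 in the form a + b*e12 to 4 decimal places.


Same-plane rotors commute and their half-angles add:
R1*R2 = cos(a1 + a2) + sin(a1 + a2)*e12.
a1 + a2 = 26 + 19 = 45 deg
cos(45 deg) = 0.7071
sin(45 deg) = 0.7071
R1*R2 = 0.7071 + 0.7071*e12


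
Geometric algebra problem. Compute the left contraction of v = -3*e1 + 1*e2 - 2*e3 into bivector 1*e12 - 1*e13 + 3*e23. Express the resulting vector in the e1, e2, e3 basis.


Left contraction v _| B = <vB>_1 (grade-1 part of the geometric product vB).
Using e1_|e12 = e2, e2_|e12 = -e1, e1_|e13 = e3, e3_|e13 = -e1, e2_|e23 = e3, e3_|e23 = -e2:
e1 coeff: -v2*b12 - v3*b13 = -(1)*(1) - (-2)*(-1) = -3
e2 coeff: v1*b12 - v3*b23 = (-3)*(1) - (-2)*(3) = 3
e3 coeff: v1*b13 + v2*b23 = (-3)*(-1) + (1)*(3) = 6
v _| B = -3*e1 + 3*e2 + 6*e3


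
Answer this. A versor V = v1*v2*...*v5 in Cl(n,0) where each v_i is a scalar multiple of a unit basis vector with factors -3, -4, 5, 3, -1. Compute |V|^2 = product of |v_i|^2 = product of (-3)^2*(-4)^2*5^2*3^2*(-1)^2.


Each vector v_i has |v_i|^2 = s_i^2
Squared scales: (-3)^2 = 9, (-4)^2 = 16, 5^2 = 25, 3^2 = 9, (-1)^2 = 1
|V|^2 = 9 * 16 * 25 * 9 * 1
= 32400


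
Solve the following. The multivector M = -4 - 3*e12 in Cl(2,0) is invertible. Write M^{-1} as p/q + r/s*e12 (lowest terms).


M = -4 - 3*e12, where e12^2 = -1.
Since M commutes with its reverse ~M = a - b*e12, M * ~M = a^2 - b^2*e12^2 = a^2 + b^2.
So M^{-1} = ~M / (a^2 + b^2) = (a - b*e12)/(a^2 + b^2).
a^2 + b^2 = 16 + 9 = 25
Scalar part = -4/25 = -4/25
Bivector coeff = 3/25 = 3/25
M^{-1} = -4/25 + 3/25*e12


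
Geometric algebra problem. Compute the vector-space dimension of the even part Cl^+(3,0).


Even subalgebra dimension = 2^(n-1)
n = 3 + 0 = 3
2^(3 - 1) = 2^2 = 4
Verification: sum of C(3,k) for even k = 1 + 3 = 4
Result = 4


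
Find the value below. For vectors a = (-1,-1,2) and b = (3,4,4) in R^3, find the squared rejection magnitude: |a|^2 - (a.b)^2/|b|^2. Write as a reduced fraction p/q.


|a|^2 = (-1)^2 + (-1)^2 + 2^2 = 6
|b|^2 = 3^2 + 4^2 + 4^2 = 41
a . b = (-1)*3 + (-1)*4 + 2*4 = 1
(a.b)^2 = 1^2 = 1
|rej|^2 = 6 - 1/41
= (246 - 1)/41
= 245/41
In lowest terms: 245/41


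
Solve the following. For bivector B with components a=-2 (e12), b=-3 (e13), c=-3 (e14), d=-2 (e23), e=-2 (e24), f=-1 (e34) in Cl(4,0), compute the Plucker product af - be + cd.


Plucker relation: af - be + cd
a*f = (-2)*(-1) = 2
b*e = (-3)*(-2) = 6
c*d = (-3)*(-2) = 6
af - be + cd = 2 - 6 + 6
= 2


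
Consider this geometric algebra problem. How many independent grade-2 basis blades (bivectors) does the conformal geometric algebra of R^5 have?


The conformal model of R^5 uses Cl(6,1) with m = 5 + 2 = 7 generators.
Number of grade-2 blades = C(m, 2) = C(7, 2)
= 7*6/2 = 21


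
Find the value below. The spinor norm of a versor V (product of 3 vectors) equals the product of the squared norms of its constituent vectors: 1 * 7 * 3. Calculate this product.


Spinor norm N(V) = |v1|^2 * |v2|^2 * ... * |v3|^2
= 1 * 7 * 3
Running product: 1, 7, 21
N(V) = 21


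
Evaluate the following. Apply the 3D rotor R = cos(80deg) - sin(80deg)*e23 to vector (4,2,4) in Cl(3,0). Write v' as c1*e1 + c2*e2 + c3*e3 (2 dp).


Rotor R = cos(80deg) - sin(80deg)*e23
Rotation angle theta = 2 * 80 = 160 degrees in the e23 plane (e2 -> e3).
The component perpendicular to the plane (e1) is invariant: v'_1 = v1 = 4.00
cos(160deg) = -0.9397, sin(160deg) = 0.3420
v'_2 = v2*cos(theta) - v3*sin(theta) = 2*(-0.9397) - 4*0.3420 = -3.25
v'_3 = v2*sin(theta) + v3*cos(theta) = 2*0.3420 + 4*(-0.9397) = -3.07
v' = 4.00*e1 - 3.25*e2 - 3.07*e3


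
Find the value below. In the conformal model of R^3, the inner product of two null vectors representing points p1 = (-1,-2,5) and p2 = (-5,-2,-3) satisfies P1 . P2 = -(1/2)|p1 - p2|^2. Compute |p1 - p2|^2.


p1 - p2 = (4, 0, 8)
|p1 - p2|^2 = 4^2 + 0^2 + 8^2
= 16 + 0 + 64
= 80


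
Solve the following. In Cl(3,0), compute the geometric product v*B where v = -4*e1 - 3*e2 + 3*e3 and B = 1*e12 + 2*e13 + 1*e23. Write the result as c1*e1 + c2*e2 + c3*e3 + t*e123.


vB has grade-1 (vector) and grade-3 (trivector) parts: vB = (v _| B) + (v ^ B).
Vector part <vB>_1:
  e1: -v2*b12 - v3*b13 = -(-3)*(1) - (3)*(2) = -3
  e2: v1*b12 - v3*b23 = (-4)*(1) - (3)*(1) = -7
  e3: v1*b13 + v2*b23 = (-4)*(2) + (-3)*(1) = -11
Trivector part <vB>_3:
  e123: v1*b23 - v2*b13 + v3*b12 = (-4)*(1) - (-3)*(2) + (3)*(1) = 5
vB = -3*e1 - 7*e2 - 11*e3 + 5*e123


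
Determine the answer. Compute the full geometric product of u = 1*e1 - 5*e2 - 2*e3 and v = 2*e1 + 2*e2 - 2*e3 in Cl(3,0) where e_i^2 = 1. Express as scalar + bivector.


In Cl(3,0): e_i^2 = 1, e_ie_j = -e_je_i for i != j.
Scalar part = u . v = 1*2 + (-5)*2 + (-2)*(-2)
= 2 + (-10) + 4 = -4
e12 coeff = 1*2 - (-5)*2 = 2 - (-10) = 12
e13 coeff = 1*(-2) - (-2)*2 = -2 - (-4) = 2
e23 coeff = (-5)*(-2) - (-2)*2 = 10 - (-4) = 14
uv = -4 + 12*e12 + 2*e13 + 14*e23


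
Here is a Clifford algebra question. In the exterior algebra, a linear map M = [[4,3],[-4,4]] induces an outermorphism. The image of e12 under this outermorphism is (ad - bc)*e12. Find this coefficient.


The outermorphism of a linear map f sends e1^e2 to f(e1)^f(e2).
f(e1) = 4*e1 - 4*e2
f(e2) = 3*e1 + 4*e2
f(e1) ^ f(e2) = (4*e1 - 4*e2) ^ (3*e1 + 4*e2)
= 4*4*e12 + (-4)*3*e21
= (16 - (-12))*e12
= 28*e12
Coefficient = 28


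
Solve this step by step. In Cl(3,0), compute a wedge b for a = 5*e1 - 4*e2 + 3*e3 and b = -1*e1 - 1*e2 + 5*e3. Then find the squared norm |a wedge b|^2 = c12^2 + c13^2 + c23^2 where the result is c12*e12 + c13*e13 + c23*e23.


a wedge b = (a1*b2 - a2*b1)*e12 + (a1*b3 - a3*b1)*e13 + (a2*b3 - a3*b2)*e23
e12 coeff: 5*(-1) - (-4)*(-1) = -5 - 4 = -9
e13 coeff: 5*5 - 3*(-1) = 25 - (-3) = 28
e23 coeff: (-4)*5 - 3*(-1) = -20 - (-3) = -17
|a wedge b|^2 = (-9)^2 + 28^2 + (-17)^2
= 81 + 784 + 289
= 1154


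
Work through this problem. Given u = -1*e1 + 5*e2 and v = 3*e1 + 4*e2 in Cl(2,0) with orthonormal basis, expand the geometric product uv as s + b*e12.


Expand: (-1*e1 + 5*e2)(3*e1 + 4*e2)
= (-1)*3*e1e1 + (-1)*4*e1e2 + 5*3*e2e1 + 5*4*e2e2
Using e1^2 = e2^2 = 1, e2e1 = -e1e2:
Scalar part s = (-1)*3 + 5*4 = -3 + 20 = 17
Bivector part b = (-1)*4 - 5*3 = -4 - 15 = -19
uv = 17 - 19*e12


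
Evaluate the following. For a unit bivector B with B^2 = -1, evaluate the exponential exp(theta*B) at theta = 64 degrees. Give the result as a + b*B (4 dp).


For a unit bivector B with B^2 = -1, the exponential series gives
e^(theta*B) = cos(theta) + sin(theta)*B (the GA analogue of Euler's formula).
theta = 64 degrees = 1.117011 rad
cos(64 deg) = 0.4384
sin(64 deg) = 0.8988
exp(theta*B) = 0.4384 + 0.8988*B


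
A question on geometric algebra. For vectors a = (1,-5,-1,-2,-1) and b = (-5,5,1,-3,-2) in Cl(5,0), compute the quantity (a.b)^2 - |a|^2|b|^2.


a . b = 1*(-5) + (-5)*5 + (-1)*1 + (-2)*(-3) + (-1)*(-2)
= -5 + (-25) + (-1) + 6 + 2 = -23
|a|^2 = 1^2 + (-5)^2 + (-1)^2 + (-2)^2 + (-1)^2 = 32
|b|^2 = (-5)^2 + 5^2 + 1^2 + (-3)^2 + (-2)^2 = 64
(a.b)^2 = (-23)^2 = 529
|a|^2 * |b|^2 = 32 * 64 = 2048
Result = 529 - 2048 = -1519


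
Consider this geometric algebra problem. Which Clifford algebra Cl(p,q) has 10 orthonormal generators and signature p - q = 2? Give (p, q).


We need p + q = 10 and p - q = 2.
Adding: 2p = 10 + 2 = 12, so p = 6.
Then q = 10 - 6 = 4.
(p, q) = (6, 4)


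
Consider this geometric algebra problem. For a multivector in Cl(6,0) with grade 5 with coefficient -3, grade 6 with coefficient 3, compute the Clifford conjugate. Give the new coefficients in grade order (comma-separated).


Clifford conjugate sign for grade k: (-1)^(k(k+1)/2)
Grade 5: (-1)^(5*6/2) = (-1)^15 = -1, coeff -3 -> 3
Grade 6: (-1)^(6*7/2) = (-1)^21 = -1, coeff 3 -> -3
Conjugated coefficients: 3, -3


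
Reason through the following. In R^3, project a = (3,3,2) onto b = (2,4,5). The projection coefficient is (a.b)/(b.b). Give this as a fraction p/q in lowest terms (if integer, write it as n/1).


Projection coefficient = (a . b) / (b . b)
a . b = 3*2 + 3*4 + 2*5
= 6 + 12 + 10 = 28
b . b = 2^2 + 4^2 + 5^2
= 4 + 16 + 25 = 45
Coefficient = 28/45
In lowest terms: 28/45


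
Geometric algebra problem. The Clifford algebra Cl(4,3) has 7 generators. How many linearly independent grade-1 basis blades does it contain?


Number of grade-k basis blades in Cl(p,q) with n = p + q is C(n, k).
n = 4 + 3 = 7
C(7, 1) = 7! / (1! * 6!)
= 5040 / (1 * 720)
= 7


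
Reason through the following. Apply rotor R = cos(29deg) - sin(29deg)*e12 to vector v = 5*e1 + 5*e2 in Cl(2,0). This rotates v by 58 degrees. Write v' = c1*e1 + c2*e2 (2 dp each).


Rotor R = cos(29deg) - sin(29deg)*e12
Rotation angle theta = 2 * 29 = 58 degrees
v' = R*v*~R rotates v by theta.
cos(58deg) = 0.5299, sin(58deg) = 0.8480
v'_1 = 5*cos(58deg) - 5*sin(58deg)
= 5*0.5299 - 5*0.8480
= -1.59
v'_2 = 5*sin(58deg) + 5*cos(58deg)
= 5*0.8480 + 5*0.5299
= 6.89
v' = -1.59*e1 + 6.89*e2


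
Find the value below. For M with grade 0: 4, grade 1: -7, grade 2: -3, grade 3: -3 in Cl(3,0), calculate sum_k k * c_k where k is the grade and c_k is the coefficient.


Grade-weighted sum = sum of grade_k * coefficient_k
0*4 = 0
1*(-7) = -7
2*(-3) = -6
3*(-3) = -9
Total = 0 + (-7) + (-6) + (-9) = -22


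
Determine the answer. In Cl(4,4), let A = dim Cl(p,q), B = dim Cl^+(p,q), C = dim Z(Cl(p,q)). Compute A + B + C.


n = 4 + 4 = 8
Total dim = 2^8 = 256
Even subalgebra dim = 2^7 = 128
n is even, so center dim = 1
Sum = 256 + 128 + 1 = 385


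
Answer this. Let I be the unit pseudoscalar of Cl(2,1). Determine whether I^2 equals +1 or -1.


The pseudoscalar I = e1...e_n (product of all n generators) of Cl(p,q) satisfies I^2 = (-1)^(q + n(n-1)/2).
p = 2, q = 1, n = p + q = 3
n(n-1)/2 = 3 * 2 / 2 = 3
Exponent = q + n(n-1)/2 = 1 + 3 = 4
I^2 = (-1)^4 = +1


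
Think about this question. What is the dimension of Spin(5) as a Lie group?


Spin(n) double-covers SO(n); both have Lie algebra so(n) of dimension n(n-1)/2.
n = 5
n(n-1) = 5 * 4 = 20
dim Spin(5) = 20/2 = 10


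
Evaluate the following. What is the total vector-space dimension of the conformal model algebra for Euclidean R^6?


The conformal model of R^6 uses Cl(7,1): the 6 Euclidean generators plus two extra orthogonal generators e+ (e+^2 = +1) and e- (e-^2 = -1), from which the null vectors e0, einf are built.
Number of generators m = 6 + 2 = 8.
dim Cl(p,q) = 2^m = 2^8 = 256


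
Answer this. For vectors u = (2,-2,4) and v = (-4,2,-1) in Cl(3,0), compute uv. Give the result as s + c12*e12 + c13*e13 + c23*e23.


In Cl(3,0): e_i^2 = 1, e_ie_j = -e_je_i for i != j.
Scalar part = u . v = 2*(-4) + (-2)*2 + 4*(-1)
= -8 + (-4) + (-4) = -16
e12 coeff = 2*2 - (-2)*(-4) = 4 - 8 = -4
e13 coeff = 2*(-1) - 4*(-4) = -2 - (-16) = 14
e23 coeff = (-2)*(-1) - 4*2 = 2 - 8 = -6
uv = -16 - 4*e12 + 14*e13 - 6*e23


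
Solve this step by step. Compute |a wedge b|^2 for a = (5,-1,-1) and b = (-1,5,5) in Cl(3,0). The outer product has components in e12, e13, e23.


a wedge b = (a1*b2 - a2*b1)*e12 + (a1*b3 - a3*b1)*e13 + (a2*b3 - a3*b2)*e23
e12 coeff: 5*5 - (-1)*(-1) = 25 - 1 = 24
e13 coeff: 5*5 - (-1)*(-1) = 25 - 1 = 24
e23 coeff: (-1)*5 - (-1)*5 = -5 - (-5) = 0
|a wedge b|^2 = 24^2 + 24^2 + 0^2
= 576 + 576 + 0
= 1152


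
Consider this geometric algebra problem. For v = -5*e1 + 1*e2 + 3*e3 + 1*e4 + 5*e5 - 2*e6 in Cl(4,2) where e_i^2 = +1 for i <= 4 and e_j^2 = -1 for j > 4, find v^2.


v^2 = sum of c_i^2 * e_i^2
Positive signature terms (e_i^2 = +1): (-5)^2 + 1^2 + 3^2 + 1^2 = 36
Negative signature terms (e_j^2 = -1): 5^2 + (-2)^2 = 29
v^2 = 36 - 29 = 7


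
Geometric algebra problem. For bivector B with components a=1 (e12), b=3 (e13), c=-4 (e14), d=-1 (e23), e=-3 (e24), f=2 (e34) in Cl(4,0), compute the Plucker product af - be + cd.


Plucker relation: af - be + cd
a*f = 1*2 = 2
b*e = 3*(-3) = -9
c*d = (-4)*(-1) = 4
af - be + cd = 2 - (-9) + 4
= 15


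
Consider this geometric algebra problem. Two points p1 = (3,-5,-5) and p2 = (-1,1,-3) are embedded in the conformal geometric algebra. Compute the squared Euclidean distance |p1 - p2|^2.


p1 - p2 = (4, -6, -2)
|p1 - p2|^2 = 4^2 + (-6)^2 + (-2)^2
= 16 + 36 + 4
= 56


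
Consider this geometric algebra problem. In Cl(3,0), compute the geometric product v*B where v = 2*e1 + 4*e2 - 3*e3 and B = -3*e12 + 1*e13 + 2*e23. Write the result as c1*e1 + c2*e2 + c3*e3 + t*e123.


vB has grade-1 (vector) and grade-3 (trivector) parts: vB = (v _| B) + (v ^ B).
Vector part <vB>_1:
  e1: -v2*b12 - v3*b13 = -(4)*(-3) - (-3)*(1) = 15
  e2: v1*b12 - v3*b23 = (2)*(-3) - (-3)*(2) = 0
  e3: v1*b13 + v2*b23 = (2)*(1) + (4)*(2) = 10
Trivector part <vB>_3:
  e123: v1*b23 - v2*b13 + v3*b12 = (2)*(2) - (4)*(1) + (-3)*(-3) = 9
vB = 15*e1 + 0*e2 + 10*e3 + 9*e123


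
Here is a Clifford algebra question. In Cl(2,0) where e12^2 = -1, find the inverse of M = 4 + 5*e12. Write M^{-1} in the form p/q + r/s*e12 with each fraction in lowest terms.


M = 4 + 5*e12, where e12^2 = -1.
Since M commutes with its reverse ~M = a - b*e12, M * ~M = a^2 - b^2*e12^2 = a^2 + b^2.
So M^{-1} = ~M / (a^2 + b^2) = (a - b*e12)/(a^2 + b^2).
a^2 + b^2 = 16 + 25 = 41
Scalar part = 4/41 = 4/41
Bivector coeff = -5/41 = -5/41
M^{-1} = 4/41 - 5/41*e12


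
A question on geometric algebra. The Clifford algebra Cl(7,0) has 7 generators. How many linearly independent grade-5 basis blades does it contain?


Number of grade-k basis blades in Cl(p,q) with n = p + q is C(n, k).
n = 7 + 0 = 7
C(7, 5) = 7! / (5! * 2!)
= 5040 / (120 * 2)
= 21


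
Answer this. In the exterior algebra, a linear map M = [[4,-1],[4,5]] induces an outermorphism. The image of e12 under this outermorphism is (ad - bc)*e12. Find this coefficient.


The outermorphism of a linear map f sends e1^e2 to f(e1)^f(e2).
f(e1) = 4*e1 + 4*e2
f(e2) = -1*e1 + 5*e2
f(e1) ^ f(e2) = (4*e1 + 4*e2) ^ (-1*e1 + 5*e2)
= 4*5*e12 + 4*(-1)*e21
= (20 - (-4))*e12
= 24*e12
Coefficient = 24


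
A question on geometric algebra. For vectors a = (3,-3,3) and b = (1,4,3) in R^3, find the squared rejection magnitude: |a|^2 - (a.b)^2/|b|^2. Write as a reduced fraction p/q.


|a|^2 = 3^2 + (-3)^2 + 3^2 = 27
|b|^2 = 1^2 + 4^2 + 3^2 = 26
a . b = 3*1 + (-3)*4 + 3*3 = 0
(a.b)^2 = 0^2 = 0
|rej|^2 = 27 - 0/26
= (702 - 0)/26
= 702/26
In lowest terms: 27/1


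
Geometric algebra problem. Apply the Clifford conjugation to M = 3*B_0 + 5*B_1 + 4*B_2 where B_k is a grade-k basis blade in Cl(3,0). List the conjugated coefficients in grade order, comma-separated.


Clifford conjugate sign for grade k: (-1)^(k(k+1)/2)
Grade 0: (-1)^(0*1/2) = (-1)^0 = 1, coeff 3 -> 3
Grade 1: (-1)^(1*2/2) = (-1)^1 = -1, coeff 5 -> -5
Grade 2: (-1)^(2*3/2) = (-1)^3 = -1, coeff 4 -> -4
Conjugated coefficients: 3, -5, -4


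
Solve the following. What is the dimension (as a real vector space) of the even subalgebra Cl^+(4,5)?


Even subalgebra dimension = 2^(n-1)
n = 4 + 5 = 9
2^(9 - 1) = 2^8 = 256
Verification: sum of C(9,k) for even k = 1 + 36 + 126 + 84 + 9 = 256
Result = 256


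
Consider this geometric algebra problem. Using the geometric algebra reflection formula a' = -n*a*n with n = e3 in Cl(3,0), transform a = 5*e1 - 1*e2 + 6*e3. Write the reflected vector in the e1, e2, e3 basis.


Reflection formula: a' = -n*a*n, with n = e3 (unit vector, n^2 = 1).
For reflection through hyperplane perp to e3:
The component along e3 flips sign, others stay.
a = (5, -1, 6)
a' = (5, -1, -6)
a' = 5*e1 - 1*e2 - 6*e3


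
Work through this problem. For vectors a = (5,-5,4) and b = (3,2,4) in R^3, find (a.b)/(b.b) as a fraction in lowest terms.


Projection coefficient = (a . b) / (b . b)
a . b = 5*3 + (-5)*2 + 4*4
= 15 + (-10) + 16 = 21
b . b = 3^2 + 2^2 + 4^2
= 9 + 4 + 16 = 29
Coefficient = 21/29
In lowest terms: 21/29


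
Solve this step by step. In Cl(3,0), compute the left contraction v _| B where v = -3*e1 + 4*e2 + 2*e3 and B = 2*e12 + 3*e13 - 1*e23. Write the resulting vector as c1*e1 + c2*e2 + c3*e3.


Left contraction v _| B = <vB>_1 (grade-1 part of the geometric product vB).
Using e1_|e12 = e2, e2_|e12 = -e1, e1_|e13 = e3, e3_|e13 = -e1, e2_|e23 = e3, e3_|e23 = -e2:
e1 coeff: -v2*b12 - v3*b13 = -(4)*(2) - (2)*(3) = -14
e2 coeff: v1*b12 - v3*b23 = (-3)*(2) - (2)*(-1) = -4
e3 coeff: v1*b13 + v2*b23 = (-3)*(3) + (4)*(-1) = -13
v _| B = -14*e1 - 4*e2 - 13*e3


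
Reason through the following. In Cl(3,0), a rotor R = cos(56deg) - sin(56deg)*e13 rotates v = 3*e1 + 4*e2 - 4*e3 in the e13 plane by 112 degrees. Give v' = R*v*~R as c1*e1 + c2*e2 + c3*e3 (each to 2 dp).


Rotor R = cos(56deg) - sin(56deg)*e13
Rotation angle theta = 2 * 56 = 112 degrees in the e13 plane (e1 -> e3).
The component perpendicular to the plane (e2) is invariant: v'_2 = v2 = 4.00
cos(112deg) = -0.3746, sin(112deg) = 0.9272
v'_1 = v1*cos(theta) - v3*sin(theta) = 3*(-0.3746) - (-4)*0.9272 = 2.58
v'_3 = v1*sin(theta) + v3*cos(theta) = 3*0.9272 + (-4)*(-0.3746) = 4.28
v' = 2.58*e1 + 4.00*e2 + 4.28*e3


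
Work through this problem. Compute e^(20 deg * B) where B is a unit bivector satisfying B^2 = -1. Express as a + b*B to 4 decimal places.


For a unit bivector B with B^2 = -1, the exponential series gives
e^(theta*B) = cos(theta) + sin(theta)*B (the GA analogue of Euler's formula).
theta = 20 degrees = 0.349066 rad
cos(20 deg) = 0.9397
sin(20 deg) = 0.3420
exp(theta*B) = 0.9397 + 0.3420*B


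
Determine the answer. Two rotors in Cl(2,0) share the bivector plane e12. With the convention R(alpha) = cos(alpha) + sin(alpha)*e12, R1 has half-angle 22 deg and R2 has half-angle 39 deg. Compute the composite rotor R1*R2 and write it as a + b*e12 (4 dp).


Same-plane rotors commute and their half-angles add:
R1*R2 = cos(a1 + a2) + sin(a1 + a2)*e12.
a1 + a2 = 22 + 39 = 61 deg
cos(61 deg) = 0.4848
sin(61 deg) = 0.8746
R1*R2 = 0.4848 + 0.8746*e12


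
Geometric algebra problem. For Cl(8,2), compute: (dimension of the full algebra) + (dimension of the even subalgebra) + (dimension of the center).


n = 8 + 2 = 10
Total dim = 2^10 = 1024
Even subalgebra dim = 2^9 = 512
n is even, so center dim = 1
Sum = 1024 + 512 + 1 = 1537


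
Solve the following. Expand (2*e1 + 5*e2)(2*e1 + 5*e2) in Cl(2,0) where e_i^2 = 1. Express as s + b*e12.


Expand: (2*e1 + 5*e2)(2*e1 + 5*e2)
= 2*2*e1e1 + 2*5*e1e2 + 5*2*e2e1 + 5*5*e2e2
Using e1^2 = e2^2 = 1, e2e1 = -e1e2:
Scalar part s = 2*2 + 5*5 = 4 + 25 = 29
Bivector part b = 2*5 - 5*2 = 10 - 10 = 0
uv = 29 + 0*e12


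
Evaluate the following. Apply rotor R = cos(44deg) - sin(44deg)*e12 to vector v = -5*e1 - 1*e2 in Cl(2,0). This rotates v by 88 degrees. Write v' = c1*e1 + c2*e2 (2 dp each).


Rotor R = cos(44deg) - sin(44deg)*e12
Rotation angle theta = 2 * 44 = 88 degrees
v' = R*v*~R rotates v by theta.
cos(88deg) = 0.0349, sin(88deg) = 0.9994
v'_1 = -5*cos(88deg) - (-1)*sin(88deg)
= -5*0.0349 - (-1)*0.9994
= 0.82
v'_2 = -5*sin(88deg) + (-1)*cos(88deg)
= -5*0.9994 + (-1)*0.0349
= -5.03
v' = 0.82*e1 - 5.03*e2


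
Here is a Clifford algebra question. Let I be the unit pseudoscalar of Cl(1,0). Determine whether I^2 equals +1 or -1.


The pseudoscalar I = e1...e_n (product of all n generators) of Cl(p,q) satisfies I^2 = (-1)^(q + n(n-1)/2).
p = 1, q = 0, n = p + q = 1
n(n-1)/2 = 1 * 0 / 2 = 0
Exponent = q + n(n-1)/2 = 0 + 0 = 0
I^2 = (-1)^0 = +1


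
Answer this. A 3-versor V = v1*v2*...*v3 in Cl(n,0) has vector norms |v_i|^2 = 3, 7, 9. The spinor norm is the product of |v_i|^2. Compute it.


Spinor norm N(V) = |v1|^2 * |v2|^2 * ... * |v3|^2
= 3 * 7 * 9
Running product: 3, 21, 189
N(V) = 189


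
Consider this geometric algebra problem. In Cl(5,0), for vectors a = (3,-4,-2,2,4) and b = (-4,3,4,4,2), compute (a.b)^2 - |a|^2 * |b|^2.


a . b = 3*(-4) + (-4)*3 + (-2)*4 + 2*4 + 4*2
= -12 + (-12) + (-8) + 8 + 8 = -16
|a|^2 = 3^2 + (-4)^2 + (-2)^2 + 2^2 + 4^2 = 49
|b|^2 = (-4)^2 + 3^2 + 4^2 + 4^2 + 2^2 = 61
(a.b)^2 = (-16)^2 = 256
|a|^2 * |b|^2 = 49 * 61 = 2989
Result = 256 - 2989 = -2733


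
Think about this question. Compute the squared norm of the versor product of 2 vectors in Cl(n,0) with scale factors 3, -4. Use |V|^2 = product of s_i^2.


Each vector v_i has |v_i|^2 = s_i^2
Squared scales: 3^2 = 9, (-4)^2 = 16
|V|^2 = 9 * 16
= 144


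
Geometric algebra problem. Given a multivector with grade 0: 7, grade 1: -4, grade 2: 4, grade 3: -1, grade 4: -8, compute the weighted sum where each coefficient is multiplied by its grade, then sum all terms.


Grade-weighted sum = sum of grade_k * coefficient_k
0*7 = 0
1*(-4) = -4
2*4 = 8
3*(-1) = -3
4*(-8) = -32
Total = 0 + (-4) + 8 + (-3) + (-32) = -31


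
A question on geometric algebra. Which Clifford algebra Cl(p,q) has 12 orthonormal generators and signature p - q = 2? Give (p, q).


We need p + q = 12 and p - q = 2.
Adding: 2p = 12 + 2 = 14, so p = 7.
Then q = 12 - 7 = 5.
(p, q) = (7, 5)


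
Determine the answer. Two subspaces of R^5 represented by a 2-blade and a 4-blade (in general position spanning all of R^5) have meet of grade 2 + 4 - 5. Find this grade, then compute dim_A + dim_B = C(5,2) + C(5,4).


Meet grade = grade(A) + grade(B) - n
= 2 + 4 - 5 = 1
C(5,2) = 10
C(5,4) = 5
dim_A + dim_B = 10 + 5 = 15


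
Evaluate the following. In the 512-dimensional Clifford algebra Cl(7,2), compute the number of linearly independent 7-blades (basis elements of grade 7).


Number of grade-k basis blades in Cl(p,q) with n = p + q is C(n, k).
n = 7 + 2 = 9
C(9, 7) = 9! / (7! * 2!)
= 362880 / (5040 * 2)
= 36


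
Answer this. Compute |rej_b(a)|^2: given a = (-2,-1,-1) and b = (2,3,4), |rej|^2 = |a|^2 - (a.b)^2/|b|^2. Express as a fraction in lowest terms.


|a|^2 = (-2)^2 + (-1)^2 + (-1)^2 = 6
|b|^2 = 2^2 + 3^2 + 4^2 = 29
a . b = (-2)*2 + (-1)*3 + (-1)*4 = -11
(a.b)^2 = (-11)^2 = 121
|rej|^2 = 6 - 121/29
= (174 - 121)/29
= 53/29
In lowest terms: 53/29


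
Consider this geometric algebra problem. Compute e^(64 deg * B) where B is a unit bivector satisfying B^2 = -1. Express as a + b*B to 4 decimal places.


For a unit bivector B with B^2 = -1, the exponential series gives
e^(theta*B) = cos(theta) + sin(theta)*B (the GA analogue of Euler's formula).
theta = 64 degrees = 1.117011 rad
cos(64 deg) = 0.4384
sin(64 deg) = 0.8988
exp(theta*B) = 0.4384 + 0.8988*B


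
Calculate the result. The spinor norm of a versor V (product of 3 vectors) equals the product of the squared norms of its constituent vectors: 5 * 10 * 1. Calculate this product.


Spinor norm N(V) = |v1|^2 * |v2|^2 * ... * |v3|^2
= 5 * 10 * 1
Running product: 5, 50, 50
N(V) = 50


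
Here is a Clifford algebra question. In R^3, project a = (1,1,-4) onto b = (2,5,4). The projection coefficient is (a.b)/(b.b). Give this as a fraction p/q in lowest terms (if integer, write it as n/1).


Projection coefficient = (a . b) / (b . b)
a . b = 1*2 + 1*5 + (-4)*4
= 2 + 5 + (-16) = -9
b . b = 2^2 + 5^2 + 4^2
= 4 + 25 + 16 = 45
Coefficient = -9/45
In lowest terms: -1/5


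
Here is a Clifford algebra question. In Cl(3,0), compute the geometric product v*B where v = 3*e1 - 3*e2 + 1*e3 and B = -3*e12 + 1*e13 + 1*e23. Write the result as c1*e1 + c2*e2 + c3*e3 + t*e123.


vB has grade-1 (vector) and grade-3 (trivector) parts: vB = (v _| B) + (v ^ B).
Vector part <vB>_1:
  e1: -v2*b12 - v3*b13 = -(-3)*(-3) - (1)*(1) = -10
  e2: v1*b12 - v3*b23 = (3)*(-3) - (1)*(1) = -10
  e3: v1*b13 + v2*b23 = (3)*(1) + (-3)*(1) = 0
Trivector part <vB>_3:
  e123: v1*b23 - v2*b13 + v3*b12 = (3)*(1) - (-3)*(1) + (1)*(-3) = 3
vB = -10*e1 - 10*e2 + 0*e3 + 3*e123


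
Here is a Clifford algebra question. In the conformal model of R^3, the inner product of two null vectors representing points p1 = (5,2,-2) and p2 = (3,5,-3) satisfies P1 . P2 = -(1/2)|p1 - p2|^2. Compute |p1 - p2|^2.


p1 - p2 = (2, -3, 1)
|p1 - p2|^2 = 2^2 + (-3)^2 + 1^2
= 4 + 9 + 1
= 14


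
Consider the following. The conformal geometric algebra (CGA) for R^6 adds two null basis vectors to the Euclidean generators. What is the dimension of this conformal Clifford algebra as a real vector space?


The conformal model of R^6 uses Cl(7,1): the 6 Euclidean generators plus two extra orthogonal generators e+ (e+^2 = +1) and e- (e-^2 = -1), from which the null vectors e0, einf are built.
Number of generators m = 6 + 2 = 8.
dim Cl(p,q) = 2^m = 2^8 = 256


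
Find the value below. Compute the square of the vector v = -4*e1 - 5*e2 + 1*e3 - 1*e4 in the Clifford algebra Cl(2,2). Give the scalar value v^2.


v^2 = sum of c_i^2 * e_i^2
Positive signature terms (e_i^2 = +1): (-4)^2 + (-5)^2 = 41
Negative signature terms (e_j^2 = -1): 1^2 + (-1)^2 = 2
v^2 = 41 - 2 = 39


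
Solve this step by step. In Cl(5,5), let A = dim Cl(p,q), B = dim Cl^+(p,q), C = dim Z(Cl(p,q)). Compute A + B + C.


n = 5 + 5 = 10
Total dim = 2^10 = 1024
Even subalgebra dim = 2^9 = 512
n is even, so center dim = 1
Sum = 1024 + 512 + 1 = 1537


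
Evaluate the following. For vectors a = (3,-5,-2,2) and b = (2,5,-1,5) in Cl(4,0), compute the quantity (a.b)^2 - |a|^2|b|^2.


a . b = 3*2 + (-5)*5 + (-2)*(-1) + 2*5
= 6 + (-25) + 2 + 10 = -7
|a|^2 = 3^2 + (-5)^2 + (-2)^2 + 2^2 = 42
|b|^2 = 2^2 + 5^2 + (-1)^2 + 5^2 = 55
(a.b)^2 = (-7)^2 = 49
|a|^2 * |b|^2 = 42 * 55 = 2310
Result = 49 - 2310 = -2261


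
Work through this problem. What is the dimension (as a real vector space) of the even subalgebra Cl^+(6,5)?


Even subalgebra dimension = 2^(n-1)
n = 6 + 5 = 11
2^(11 - 1) = 2^10 = 1024
Verification: sum of C(11,k) for even k = 1 + 55 + 330 + 462 + 165 + 11 = 1024
Result = 1024


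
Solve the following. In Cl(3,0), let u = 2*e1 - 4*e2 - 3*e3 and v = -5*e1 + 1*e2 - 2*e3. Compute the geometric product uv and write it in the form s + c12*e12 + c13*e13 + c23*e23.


In Cl(3,0): e_i^2 = 1, e_ie_j = -e_je_i for i != j.
Scalar part = u . v = 2*(-5) + (-4)*1 + (-3)*(-2)
= -10 + (-4) + 6 = -8
e12 coeff = 2*1 - (-4)*(-5) = 2 - 20 = -18
e13 coeff = 2*(-2) - (-3)*(-5) = -4 - 15 = -19
e23 coeff = (-4)*(-2) - (-3)*1 = 8 - (-3) = 11
uv = -8 - 18*e12 - 19*e13 + 11*e23


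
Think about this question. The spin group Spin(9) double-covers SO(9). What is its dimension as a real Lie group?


Spin(n) double-covers SO(n); both have Lie algebra so(n) of dimension n(n-1)/2.
n = 9
n(n-1) = 9 * 8 = 72
dim Spin(9) = 72/2 = 36


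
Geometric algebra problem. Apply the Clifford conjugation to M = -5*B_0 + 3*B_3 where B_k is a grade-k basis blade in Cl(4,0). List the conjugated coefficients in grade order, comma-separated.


Clifford conjugate sign for grade k: (-1)^(k(k+1)/2)
Grade 0: (-1)^(0*1/2) = (-1)^0 = 1, coeff -5 -> -5
Grade 3: (-1)^(3*4/2) = (-1)^6 = 1, coeff 3 -> 3
Conjugated coefficients: -5, 3


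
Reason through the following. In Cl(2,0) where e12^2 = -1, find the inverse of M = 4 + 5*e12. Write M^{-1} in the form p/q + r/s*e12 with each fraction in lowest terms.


M = 4 + 5*e12, where e12^2 = -1.
Since M commutes with its reverse ~M = a - b*e12, M * ~M = a^2 - b^2*e12^2 = a^2 + b^2.
So M^{-1} = ~M / (a^2 + b^2) = (a - b*e12)/(a^2 + b^2).
a^2 + b^2 = 16 + 25 = 41
Scalar part = 4/41 = 4/41
Bivector coeff = -5/41 = -5/41
M^{-1} = 4/41 - 5/41*e12


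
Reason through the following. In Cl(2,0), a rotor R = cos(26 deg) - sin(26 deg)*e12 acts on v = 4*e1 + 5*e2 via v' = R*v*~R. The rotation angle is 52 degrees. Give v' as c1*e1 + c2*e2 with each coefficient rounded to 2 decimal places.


Rotor R = cos(26deg) - sin(26deg)*e12
Rotation angle theta = 2 * 26 = 52 degrees
v' = R*v*~R rotates v by theta.
cos(52deg) = 0.6157, sin(52deg) = 0.7880
v'_1 = 4*cos(52deg) - 5*sin(52deg)
= 4*0.6157 - 5*0.7880
= -1.48
v'_2 = 4*sin(52deg) + 5*cos(52deg)
= 4*0.7880 + 5*0.6157
= 6.23
v' = -1.48*e1 + 6.23*e2


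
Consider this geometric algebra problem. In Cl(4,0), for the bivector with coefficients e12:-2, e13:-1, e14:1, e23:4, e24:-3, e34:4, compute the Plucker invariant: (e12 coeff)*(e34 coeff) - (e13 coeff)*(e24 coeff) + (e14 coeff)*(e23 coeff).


Plucker relation: af - be + cd
a*f = (-2)*4 = -8
b*e = (-1)*(-3) = 3
c*d = 1*4 = 4
af - be + cd = -8 - 3 + 4
= -7


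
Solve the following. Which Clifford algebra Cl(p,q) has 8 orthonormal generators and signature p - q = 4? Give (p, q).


We need p + q = 8 and p - q = 4.
Adding: 2p = 8 + 4 = 12, so p = 6.
Then q = 8 - 6 = 2.
(p, q) = (6, 2)


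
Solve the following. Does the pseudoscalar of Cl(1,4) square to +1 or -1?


The pseudoscalar I = e1...e_n (product of all n generators) of Cl(p,q) satisfies I^2 = (-1)^(q + n(n-1)/2).
p = 1, q = 4, n = p + q = 5
n(n-1)/2 = 5 * 4 / 2 = 10
Exponent = q + n(n-1)/2 = 4 + 10 = 14
I^2 = (-1)^14 = +1


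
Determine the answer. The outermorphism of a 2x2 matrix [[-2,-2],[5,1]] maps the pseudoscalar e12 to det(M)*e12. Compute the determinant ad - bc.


The outermorphism of a linear map f sends e1^e2 to f(e1)^f(e2).
f(e1) = -2*e1 + 5*e2
f(e2) = -2*e1 + 1*e2
f(e1) ^ f(e2) = (-2*e1 + 5*e2) ^ (-2*e1 + 1*e2)
= (-2)*1*e12 + 5*(-2)*e21
= (-2 - (-10))*e12
= 8*e12
Coefficient = 8


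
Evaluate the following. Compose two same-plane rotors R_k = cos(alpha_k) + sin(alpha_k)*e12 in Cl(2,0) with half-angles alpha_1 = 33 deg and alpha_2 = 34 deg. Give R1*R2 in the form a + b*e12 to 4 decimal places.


Same-plane rotors commute and their half-angles add:
R1*R2 = cos(a1 + a2) + sin(a1 + a2)*e12.
a1 + a2 = 33 + 34 = 67 deg
cos(67 deg) = 0.3907
sin(67 deg) = 0.9205
R1*R2 = 0.3907 + 0.9205*e12


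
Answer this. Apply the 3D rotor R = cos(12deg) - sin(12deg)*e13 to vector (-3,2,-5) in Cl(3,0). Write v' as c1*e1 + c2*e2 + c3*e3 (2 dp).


Rotor R = cos(12deg) - sin(12deg)*e13
Rotation angle theta = 2 * 12 = 24 degrees in the e13 plane (e1 -> e3).
The component perpendicular to the plane (e2) is invariant: v'_2 = v2 = 2.00
cos(24deg) = 0.9135, sin(24deg) = 0.4067
v'_1 = v1*cos(theta) - v3*sin(theta) = -3*0.9135 - (-5)*0.4067 = -0.71
v'_3 = v1*sin(theta) + v3*cos(theta) = -3*0.4067 + (-5)*0.9135 = -5.79
v' = -0.71*e1 + 2.00*e2 - 5.79*e3


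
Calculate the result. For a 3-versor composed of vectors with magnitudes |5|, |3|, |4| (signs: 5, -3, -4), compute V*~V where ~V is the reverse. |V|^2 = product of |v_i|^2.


Each vector v_i has |v_i|^2 = s_i^2
Squared scales: 5^2 = 25, (-3)^2 = 9, (-4)^2 = 16
|V|^2 = 25 * 9 * 16
= 3600


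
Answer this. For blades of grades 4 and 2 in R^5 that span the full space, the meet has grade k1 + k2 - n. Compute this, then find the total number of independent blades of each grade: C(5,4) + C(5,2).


Meet grade = grade(A) + grade(B) - n
= 4 + 2 - 5 = 1
C(5,4) = 5
C(5,2) = 10
dim_A + dim_B = 5 + 10 = 15


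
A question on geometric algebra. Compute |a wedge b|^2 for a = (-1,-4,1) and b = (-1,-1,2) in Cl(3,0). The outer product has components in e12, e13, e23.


a wedge b = (a1*b2 - a2*b1)*e12 + (a1*b3 - a3*b1)*e13 + (a2*b3 - a3*b2)*e23
e12 coeff: (-1)*(-1) - (-4)*(-1) = 1 - 4 = -3
e13 coeff: (-1)*2 - 1*(-1) = -2 - (-1) = -1
e23 coeff: (-4)*2 - 1*(-1) = -8 - (-1) = -7
|a wedge b|^2 = (-3)^2 + (-1)^2 + (-7)^2
= 9 + 1 + 49
= 59


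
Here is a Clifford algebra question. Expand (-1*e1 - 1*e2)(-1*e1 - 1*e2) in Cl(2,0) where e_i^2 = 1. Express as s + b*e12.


Expand: (-1*e1 - 1*e2)(-1*e1 - 1*e2)
= (-1)*(-1)*e1e1 + (-1)*(-1)*e1e2 + (-1)*(-1)*e2e1 + (-1)*(-1)*e2e2
Using e1^2 = e2^2 = 1, e2e1 = -e1e2:
Scalar part s = (-1)*(-1) + (-1)*(-1) = 1 + 1 = 2
Bivector part b = (-1)*(-1) - (-1)*(-1) = 1 - 1 = 0
uv = 2 + 0*e12


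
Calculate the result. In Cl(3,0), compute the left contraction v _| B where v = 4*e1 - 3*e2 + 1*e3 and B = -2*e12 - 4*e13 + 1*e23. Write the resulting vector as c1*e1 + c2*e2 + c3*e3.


Left contraction v _| B = <vB>_1 (grade-1 part of the geometric product vB).
Using e1_|e12 = e2, e2_|e12 = -e1, e1_|e13 = e3, e3_|e13 = -e1, e2_|e23 = e3, e3_|e23 = -e2:
e1 coeff: -v2*b12 - v3*b13 = -(-3)*(-2) - (1)*(-4) = -2
e2 coeff: v1*b12 - v3*b23 = (4)*(-2) - (1)*(1) = -9
e3 coeff: v1*b13 + v2*b23 = (4)*(-4) + (-3)*(1) = -19
v _| B = -2*e1 - 9*e2 - 19*e3


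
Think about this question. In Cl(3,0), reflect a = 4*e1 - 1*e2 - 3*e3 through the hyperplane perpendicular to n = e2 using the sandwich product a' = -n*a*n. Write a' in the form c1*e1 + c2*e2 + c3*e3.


Reflection formula: a' = -n*a*n, with n = e2 (unit vector, n^2 = 1).
For reflection through hyperplane perp to e2:
The component along e2 flips sign, others stay.
a = (4, -1, -3)
a' = (4, 1, -3)
a' = 4*e1 + 1*e2 - 3*e3


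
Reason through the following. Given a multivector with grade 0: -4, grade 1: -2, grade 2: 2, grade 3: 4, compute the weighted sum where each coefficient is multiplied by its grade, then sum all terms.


Grade-weighted sum = sum of grade_k * coefficient_k
0*(-4) = 0
1*(-2) = -2
2*2 = 4
3*4 = 12
Total = 0 + (-2) + 4 + 12 = 14


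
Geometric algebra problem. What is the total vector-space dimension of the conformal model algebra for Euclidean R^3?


The conformal model of R^3 uses Cl(4,1): the 3 Euclidean generators plus two extra orthogonal generators e+ (e+^2 = +1) and e- (e-^2 = -1), from which the null vectors e0, einf are built.
Number of generators m = 3 + 2 = 5.
dim Cl(p,q) = 2^m = 2^5 = 32


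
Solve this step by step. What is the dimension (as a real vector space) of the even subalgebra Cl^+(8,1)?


Even subalgebra dimension = 2^(n-1)
n = 8 + 1 = 9
2^(9 - 1) = 2^8 = 256
Verification: sum of C(9,k) for even k = 1 + 36 + 126 + 84 + 9 = 256
Result = 256


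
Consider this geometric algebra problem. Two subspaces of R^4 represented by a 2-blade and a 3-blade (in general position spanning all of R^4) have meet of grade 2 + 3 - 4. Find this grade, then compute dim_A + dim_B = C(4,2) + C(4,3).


Meet grade = grade(A) + grade(B) - n
= 2 + 3 - 4 = 1
C(4,2) = 6
C(4,3) = 4
dim_A + dim_B = 6 + 4 = 10


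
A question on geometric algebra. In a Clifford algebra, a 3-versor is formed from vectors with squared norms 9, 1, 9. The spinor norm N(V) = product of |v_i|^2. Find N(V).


Spinor norm N(V) = |v1|^2 * |v2|^2 * ... * |v3|^2
= 9 * 1 * 9
Running product: 9, 9, 81
N(V) = 81


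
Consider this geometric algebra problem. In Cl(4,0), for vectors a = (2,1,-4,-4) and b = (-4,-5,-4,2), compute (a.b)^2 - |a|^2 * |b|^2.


a . b = 2*(-4) + 1*(-5) + (-4)*(-4) + (-4)*2
= -8 + (-5) + 16 + (-8) = -5
|a|^2 = 2^2 + 1^2 + (-4)^2 + (-4)^2 = 37
|b|^2 = (-4)^2 + (-5)^2 + (-4)^2 + 2^2 = 61
(a.b)^2 = (-5)^2 = 25
|a|^2 * |b|^2 = 37 * 61 = 2257
Result = 25 - 2257 = -2232


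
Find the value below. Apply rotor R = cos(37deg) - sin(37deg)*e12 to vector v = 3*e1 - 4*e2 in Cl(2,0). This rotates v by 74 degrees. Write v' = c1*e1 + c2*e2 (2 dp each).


Rotor R = cos(37deg) - sin(37deg)*e12
Rotation angle theta = 2 * 37 = 74 degrees
v' = R*v*~R rotates v by theta.
cos(74deg) = 0.2756, sin(74deg) = 0.9613
v'_1 = 3*cos(74deg) - (-4)*sin(74deg)
= 3*0.2756 - (-4)*0.9613
= 4.67
v'_2 = 3*sin(74deg) + (-4)*cos(74deg)
= 3*0.9613 + (-4)*0.2756
= 1.78
v' = 4.67*e1 + 1.78*e2


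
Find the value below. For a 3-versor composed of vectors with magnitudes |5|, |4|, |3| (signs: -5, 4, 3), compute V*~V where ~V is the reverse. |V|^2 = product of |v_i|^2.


Each vector v_i has |v_i|^2 = s_i^2
Squared scales: (-5)^2 = 25, 4^2 = 16, 3^2 = 9
|V|^2 = 25 * 16 * 9
= 3600


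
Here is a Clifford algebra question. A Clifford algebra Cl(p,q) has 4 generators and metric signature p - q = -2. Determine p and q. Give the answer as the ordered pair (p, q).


We need p + q = 4 and p - q = -2.
Adding: 2p = 4 + (-2) = 2, so p = 1.
Then q = 4 - 1 = 3.
(p, q) = (1, 3)
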